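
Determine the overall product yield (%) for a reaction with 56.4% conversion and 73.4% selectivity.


Overall yield = conversion (%) * selectivity (%) / 100
Conversion = 56.4%, Selectivity = 73.4%
Y = 56.4 * 73.4 / 100
= 41.3976 %

41.3976 %


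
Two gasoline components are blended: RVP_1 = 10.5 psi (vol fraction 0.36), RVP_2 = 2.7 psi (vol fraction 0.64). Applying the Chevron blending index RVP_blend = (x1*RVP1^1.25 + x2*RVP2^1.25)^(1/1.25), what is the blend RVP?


Chevron index: RVP_blend = (sum xi*RVPi^1.25)^(1/1.25)
RVP^1.25 terms: 0.36 * 10.5^1.25 + 0.64 * 2.7^1.25 = 9.01944
RVP_blend = 9.01944^(1/1.25) = 5.810

5.810 psi


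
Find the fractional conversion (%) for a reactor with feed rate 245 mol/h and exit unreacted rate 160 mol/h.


X = (F_in - F_out) / F_in * 100
Moles reacted = 245 - 160 = 85
X = 85 / 245 * 100
= 0.3469 * 100
= 34.69 %

34.69 %


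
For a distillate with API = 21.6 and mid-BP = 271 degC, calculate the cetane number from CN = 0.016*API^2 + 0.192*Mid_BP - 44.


CN = 0.016 * 21.6^2 + 0.192 * 271 - 44
CN = 7.46496 + 52.032 - 44 = 15.49696

15.49696


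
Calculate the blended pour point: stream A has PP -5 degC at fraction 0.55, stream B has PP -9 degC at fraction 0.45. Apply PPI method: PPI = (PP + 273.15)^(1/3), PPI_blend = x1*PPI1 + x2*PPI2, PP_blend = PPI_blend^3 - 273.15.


PPI_1 = (-5 + 273.15)^(1/3) = 6.448508
PPI_2 = (-9 + 273.15)^(1/3) = 6.416283
PPI_blend = 0.55 * 6.448508 + 0.45 * 6.416283 = 6.434007
PP_blend = 6.434007^3 - 273.15 = 266.345 - 273.15 = -6.8

-6.8 degC


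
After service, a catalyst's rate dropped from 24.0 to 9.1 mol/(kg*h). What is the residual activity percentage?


Activity (%) = (rate_used / rate_fresh) * 100
rate_used = 9.1, rate_fresh = 24.0
= (9.1 / 24.0) * 100
= 0.3792 * 100 = 37.92

37.92 %


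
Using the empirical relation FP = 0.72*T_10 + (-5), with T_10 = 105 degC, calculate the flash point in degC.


FP = 0.72 * 105 + (-5) = 70.6

70.6 degC


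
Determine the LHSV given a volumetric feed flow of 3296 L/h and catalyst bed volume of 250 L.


LHSV = volumetric feed rate / catalyst volume
= 3296 L/h / 250 L
= 13.18 h^-1

13.18 h^-1


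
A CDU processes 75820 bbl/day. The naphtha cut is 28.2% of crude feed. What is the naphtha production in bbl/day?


Crude throughput = 75820 bbl/day
Fraction yield = 28.2%
yield = throughput * fraction / 100
yield = 75820 * 28.2 / 100 = 21381.24

21381.24 bbl/day


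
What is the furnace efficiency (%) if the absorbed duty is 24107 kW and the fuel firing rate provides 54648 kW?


Furnace efficiency = Q_absorbed / Q_fuel * 100
= 24107 / 54648 * 100 = 44.11

44.11 %


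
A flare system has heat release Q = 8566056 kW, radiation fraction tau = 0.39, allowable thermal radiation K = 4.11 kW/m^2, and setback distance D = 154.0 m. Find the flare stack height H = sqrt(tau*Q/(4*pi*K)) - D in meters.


tau*Q/(4*pi*K) = 0.39 * 8566056 / (4 * pi * 4.11) = 64683.5
sqrt(64683.5) = 254.33
H = 254.33 - 154.0 = 100.3

100.3 m


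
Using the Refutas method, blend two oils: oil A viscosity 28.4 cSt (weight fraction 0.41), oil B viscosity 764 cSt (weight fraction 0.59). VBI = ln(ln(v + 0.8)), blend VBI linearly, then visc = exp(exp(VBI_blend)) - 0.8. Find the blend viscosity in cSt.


Refutas method: VBN_i = 14.534*ln(ln(visc_i + 0.8)) + 10.975, blended linearly by mass fraction; since VBN is linear in VBI_i = ln(ln(visc_i + 0.8)) and the fractions sum to 1, blend VBI directly: visc = exp(exp(VBI_blend)) - 0.8
VBI_1 = ln(ln(28.4 + 0.8)) = 1.21615
VBI_2 = ln(ln(764 + 0.8)) = 1.89305
VBI_blend = 0.41 * 1.21615 + 0.59 * 1.89305 = 1.61552
visc_blend = exp(exp(1.61552)) - 0.8 = 152.2

152.2 cSt


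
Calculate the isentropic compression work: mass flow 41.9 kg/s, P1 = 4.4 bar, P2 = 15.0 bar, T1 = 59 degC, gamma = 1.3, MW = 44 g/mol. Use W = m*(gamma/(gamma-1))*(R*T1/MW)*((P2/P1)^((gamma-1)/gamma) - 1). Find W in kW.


Isentropic work: W = m*(gamma/(gamma-1))*(R*T1/MW)*((P2/P1)^((gamma-1)/gamma) - 1)
T1 = 59 + 273.15 = 332.15 K
Pressure ratio = 15.0 / 4.4 = 3.40909
Exponent = (1.3 - 1)/1.3 = 0.230769
(P2/P1)^exp - 1 = 3.40909^0.230769 - 1 = 0.327139
W = 41.9 * 1.3 / 0.3 * 8.314 * 332.15 / 44 * 0.327139 = 3728

3728 kW


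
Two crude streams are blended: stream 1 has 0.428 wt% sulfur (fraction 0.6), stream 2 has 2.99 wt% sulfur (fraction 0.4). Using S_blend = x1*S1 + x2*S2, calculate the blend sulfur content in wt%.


Linear sulfur blending: S_blend = x1*S1 + x2*S2
Contribution 1: 0.6 * 0.428 = 0.2568 wt%
Contribution 2: 0.4 * 2.99 = 1.196 wt%
S_blend = 0.2568 + 1.196 = 1.4528

1.4528 wt%


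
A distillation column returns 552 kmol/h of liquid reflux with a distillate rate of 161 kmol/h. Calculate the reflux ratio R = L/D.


Reflux ratio definition: R = L / D (liquid returned / distillate withdrawn)
L = 552 kmol/h, D = 161 kmol/h
R = 552 / 161 = 3.429

3.429


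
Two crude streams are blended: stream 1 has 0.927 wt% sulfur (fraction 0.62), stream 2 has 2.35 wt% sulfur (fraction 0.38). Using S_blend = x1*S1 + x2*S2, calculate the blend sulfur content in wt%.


Linear sulfur blending: S_blend = x1*S1 + x2*S2
Contribution 1: 0.62 * 0.927 = 0.57474 wt%
Contribution 2: 0.38 * 2.35 = 0.893 wt%
S_blend = 0.57474 + 0.893 = 1.46774

1.46774 wt%


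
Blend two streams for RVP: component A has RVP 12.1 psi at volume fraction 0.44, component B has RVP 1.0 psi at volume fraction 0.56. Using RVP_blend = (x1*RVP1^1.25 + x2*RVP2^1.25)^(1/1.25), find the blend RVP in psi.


Chevron index: RVP_blend = (sum xi*RVPi^1.25)^(1/1.25)
RVP^1.25 terms: 0.44 * 12.1^1.25 + 0.56 * 1.0^1.25 = 10.4897
RVP_blend = 10.4897^(1/1.25) = 6.556

6.556 psi


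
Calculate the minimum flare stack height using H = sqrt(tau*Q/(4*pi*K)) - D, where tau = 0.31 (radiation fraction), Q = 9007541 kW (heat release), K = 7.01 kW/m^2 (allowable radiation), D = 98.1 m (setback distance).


tau*Q/(4*pi*K) = 0.31 * 9007541 / (4 * pi * 7.01) = 31698.6
sqrt(31698.6) = 178.041
H = 178.041 - 98.1 = 79.94

79.94 m


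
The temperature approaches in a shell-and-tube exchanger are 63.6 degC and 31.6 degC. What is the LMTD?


LMTD = (dT1 - dT2) / ln(dT1/dT2)
= (63.6 - 31.6) / ln(63.6 / 31.6) = 32 / 0.699456 = 45.75

45.75 degC


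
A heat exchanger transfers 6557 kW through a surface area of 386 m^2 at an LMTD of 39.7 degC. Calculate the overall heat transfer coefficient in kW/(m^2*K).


From Q = U*A*LMTD, U = Q / (A * LMTD)
U = 6557 / (386 * 39.7) = 6557 / 15324.2 = 0.4279

0.4279 kW/(m^2*K)


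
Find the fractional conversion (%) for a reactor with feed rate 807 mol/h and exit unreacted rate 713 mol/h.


X = (F_in - F_out) / F_in * 100
Moles reacted = 807 - 713 = 94
X = 94 / 807 * 100
= 0.1165 * 100
= 11.65 %

11.65 %


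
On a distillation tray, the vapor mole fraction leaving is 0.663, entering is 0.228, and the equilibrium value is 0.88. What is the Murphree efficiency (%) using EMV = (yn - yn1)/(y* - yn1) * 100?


Murphree vapor efficiency: EMV = (y_n - y_(n-1)) / (y*_n - y_(n-1)) * 100
EMV = (0.663 - 0.228) / (0.88 - 0.228) * 100 = 0.435 / 0.652 * 100 = 66.72

66.72 %


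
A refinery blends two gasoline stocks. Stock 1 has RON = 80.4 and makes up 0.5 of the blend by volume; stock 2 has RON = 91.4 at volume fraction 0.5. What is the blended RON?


Linear blending: RON_blend = sum(vi * RONi)
Contribution 1: 0.5 * 80.4 = 40.2
Contribution 2: 0.5 * 91.4 = 45.7
RON_blend = 40.2 + 45.7 = 85.9

85.9


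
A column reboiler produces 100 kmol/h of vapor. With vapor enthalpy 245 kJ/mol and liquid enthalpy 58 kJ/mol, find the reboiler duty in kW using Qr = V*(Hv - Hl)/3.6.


Qr = 100 * (245 - 58) / 3.6 = 100 * 187 / 3.6 = 5194

5194 kW


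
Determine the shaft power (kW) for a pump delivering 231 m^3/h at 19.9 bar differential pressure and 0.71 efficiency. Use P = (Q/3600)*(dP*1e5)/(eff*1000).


Q = 231 / 3600 = 0.0641667 m^3/s
P = 0.0641667 * (19.9 * 1e5) / 0.71 / 1000 = 179.8

179.8 kW


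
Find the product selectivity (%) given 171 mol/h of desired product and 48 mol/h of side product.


Selectivity = desired / (desired + undesired) * 100
Total products = 171 + 48 = 219 mol/h
S = 171 / 219 * 100
= 0.7808 * 100
= 78.08 %

78.08 %


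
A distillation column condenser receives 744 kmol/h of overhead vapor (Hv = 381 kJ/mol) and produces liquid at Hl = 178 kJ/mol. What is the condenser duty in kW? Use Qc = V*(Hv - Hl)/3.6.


Qc = 744 * (381 - 178) / 3.6 = 744 * 203 / 3.6 = 41950

41950 kW


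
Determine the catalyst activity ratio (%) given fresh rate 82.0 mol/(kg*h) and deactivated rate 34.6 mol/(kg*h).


Activity (%) = (rate_used / rate_fresh) * 100
rate_used = 34.6, rate_fresh = 82.0
= (34.6 / 82.0) * 100
= 0.4220 * 100 = 42.20

42.20 %


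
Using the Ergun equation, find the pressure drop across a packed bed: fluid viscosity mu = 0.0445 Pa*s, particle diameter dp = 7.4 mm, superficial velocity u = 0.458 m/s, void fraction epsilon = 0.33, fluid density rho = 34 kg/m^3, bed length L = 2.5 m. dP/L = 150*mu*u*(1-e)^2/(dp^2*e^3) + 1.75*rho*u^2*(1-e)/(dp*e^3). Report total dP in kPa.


dp = 7.4 mm = 0.0074 m
Viscous term = 150*0.0445*0.458*(1-0.33)^2 / (0.0074^2*0.33^3) = 697367
Inertial term = 1.75*34*0.458^2*(1-0.33) / (0.0074*0.33^3) = 31444.8
dP/L = 697367 + 31444.8 = 728812 Pa/m
dP = 728812 * 2.5 / 1000 = 1822 kPa

1822 kPa


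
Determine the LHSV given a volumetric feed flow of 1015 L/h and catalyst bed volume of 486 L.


LHSV = volumetric feed rate / catalyst volume
= 1015 L/h / 486 L
= 2.088 h^-1

2.088 h^-1


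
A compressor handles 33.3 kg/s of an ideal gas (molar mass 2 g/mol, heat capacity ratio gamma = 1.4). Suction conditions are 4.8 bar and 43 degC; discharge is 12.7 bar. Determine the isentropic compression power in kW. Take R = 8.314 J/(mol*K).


Isentropic work: W = m*(gamma/(gamma-1))*(R*T1/MW)*((P2/P1)^((gamma-1)/gamma) - 1)
T1 = 43 + 273.15 = 316.15 K
Pressure ratio = 12.7 / 4.8 = 2.64583
Exponent = (1.4 - 1)/1.4 = 0.285714
(P2/P1)^exp - 1 = 2.64583^0.285714 - 1 = 0.32048
W = 33.3 * 1.4 / 0.4 * 8.314 * 316.15 / 2 * 0.32048 = 49090

49090 kW


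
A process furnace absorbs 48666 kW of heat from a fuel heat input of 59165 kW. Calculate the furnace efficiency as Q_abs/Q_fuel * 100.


Furnace efficiency = Q_absorbed / Q_fuel * 100
= 48666 / 59165 * 100 = 82.25

82.25 %


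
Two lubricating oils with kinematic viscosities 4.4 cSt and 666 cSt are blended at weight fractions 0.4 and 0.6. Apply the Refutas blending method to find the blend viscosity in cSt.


Refutas method: VBN_i = 14.534*ln(ln(visc_i + 0.8)) + 10.975, blended linearly by mass fraction; since VBN is linear in VBI_i = ln(ln(visc_i + 0.8)) and the fractions sum to 1, blend VBI directly: visc = exp(exp(VBI_blend)) - 0.8
VBI_1 = ln(ln(4.4 + 0.8)) = 0.499962
VBI_2 = ln(ln(666 + 0.8)) = 1.87219
VBI_blend = 0.4 * 0.499962 + 0.6 * 1.87219 = 1.3233
visc_blend = exp(exp(1.3233)) - 0.8 = 41.97

41.97 cSt


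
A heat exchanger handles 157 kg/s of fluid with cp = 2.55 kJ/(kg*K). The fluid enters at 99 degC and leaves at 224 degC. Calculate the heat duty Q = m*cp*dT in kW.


Q = m_dot * cp * delta_T
delta_T = 224 - 99 = 125 K
Q = 157 * 2.55 * 125
= 400.35 * 125
= 50043.75 kW

50043.75 kW


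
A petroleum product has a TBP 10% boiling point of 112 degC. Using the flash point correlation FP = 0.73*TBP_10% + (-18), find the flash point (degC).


FP = 0.73 * 112 + (-18) = 63.76

63.76 degC


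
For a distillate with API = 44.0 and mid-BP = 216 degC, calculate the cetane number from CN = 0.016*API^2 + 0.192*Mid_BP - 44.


CN = 0.016 * 44.0^2 + 0.192 * 216 - 44
CN = 30.976 + 41.472 - 44 = 28.448

28.448


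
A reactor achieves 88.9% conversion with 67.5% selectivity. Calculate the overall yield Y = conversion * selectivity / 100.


Overall yield = conversion (%) * selectivity (%) / 100
Conversion = 88.9%, Selectivity = 67.5%
Y = 88.9 * 67.5 / 100
= 60.0075 %

60.0075 %


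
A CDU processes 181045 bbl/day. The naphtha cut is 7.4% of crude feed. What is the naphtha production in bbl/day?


Crude throughput = 181045 bbl/day
Fraction yield = 7.4%
yield = throughput * fraction / 100
yield = 181045 * 7.4 / 100 = 13397.33

13397.33 bbl/day


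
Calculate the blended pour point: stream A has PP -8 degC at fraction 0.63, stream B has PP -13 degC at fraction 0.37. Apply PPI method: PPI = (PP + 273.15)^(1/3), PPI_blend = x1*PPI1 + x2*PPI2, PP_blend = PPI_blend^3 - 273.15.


PPI_1 = (-8 + 273.15)^(1/3) = 6.42437
PPI_2 = (-13 + 273.15)^(1/3) = 6.383731
PPI_blend = 0.63 * 6.42437 + 0.37 * 6.383731 = 6.409334
PP_blend = 6.409334^3 - 273.15 = 263.2926 - 273.15 = -9.86

-9.86 degC


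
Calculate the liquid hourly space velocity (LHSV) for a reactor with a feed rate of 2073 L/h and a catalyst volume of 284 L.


LHSV = volumetric feed rate / catalyst volume
= 2073 L/h / 284 L
= 7.299 h^-1

7.299 h^-1


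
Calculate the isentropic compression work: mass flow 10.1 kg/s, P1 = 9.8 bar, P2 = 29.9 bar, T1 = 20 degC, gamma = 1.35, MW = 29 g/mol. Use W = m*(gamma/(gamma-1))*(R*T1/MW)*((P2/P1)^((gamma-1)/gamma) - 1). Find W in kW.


Isentropic work: W = m*(gamma/(gamma-1))*(R*T1/MW)*((P2/P1)^((gamma-1)/gamma) - 1)
T1 = 20 + 273.15 = 293.15 K
Pressure ratio = 29.9 / 9.8 = 3.05102
Exponent = (1.35 - 1)/1.35 = 0.259259
(P2/P1)^exp - 1 = 3.05102^0.259259 - 1 = 0.335355
W = 10.1 * 1.35 / 0.35 * 8.314 * 293.15 / 29 * 0.335355 = 1098

1098 kW


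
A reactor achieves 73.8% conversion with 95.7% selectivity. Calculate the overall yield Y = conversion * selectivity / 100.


Overall yield = conversion (%) * selectivity (%) / 100
Conversion = 73.8%, Selectivity = 95.7%
Y = 73.8 * 95.7 / 100
= 70.6266 %

70.6266 %


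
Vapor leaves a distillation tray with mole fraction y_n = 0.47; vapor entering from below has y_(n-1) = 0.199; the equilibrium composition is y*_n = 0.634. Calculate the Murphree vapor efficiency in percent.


Murphree vapor efficiency: EMV = (y_n - y_(n-1)) / (y*_n - y_(n-1)) * 100
EMV = (0.47 - 0.199) / (0.634 - 0.199) * 100 = 0.271 / 0.435 * 100 = 62.30

62.30 %


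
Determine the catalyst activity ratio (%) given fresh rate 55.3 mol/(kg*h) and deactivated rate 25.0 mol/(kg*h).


Activity (%) = (rate_used / rate_fresh) * 100
rate_used = 25.0, rate_fresh = 55.3
= (25.0 / 55.3) * 100
= 0.4521 * 100 = 45.21

45.21 %


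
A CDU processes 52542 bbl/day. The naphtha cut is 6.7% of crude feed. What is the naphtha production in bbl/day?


Crude throughput = 52542 bbl/day
Fraction yield = 6.7%
yield = throughput * fraction / 100
yield = 52542 * 6.7 / 100 = 3520.314

3520.314 bbl/day


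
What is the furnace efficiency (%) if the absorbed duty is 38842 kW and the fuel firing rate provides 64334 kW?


Furnace efficiency = Q_absorbed / Q_fuel * 100
= 38842 / 64334 * 100 = 60.38

60.38 %


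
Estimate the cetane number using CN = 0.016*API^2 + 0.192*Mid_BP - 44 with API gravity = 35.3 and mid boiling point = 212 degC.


CN = 0.016 * 35.3^2 + 0.192 * 212 - 44
CN = 19.93744 + 40.704 - 44 = 16.64144

16.64144


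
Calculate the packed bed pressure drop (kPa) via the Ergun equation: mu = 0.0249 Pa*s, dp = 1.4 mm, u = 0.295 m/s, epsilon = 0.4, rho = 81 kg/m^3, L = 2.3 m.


dp = 1.4 mm = 0.0014 m
Viscous term = 150*0.0249*0.295*(1-0.4)^2 / (0.0014^2*0.4^3) = 3162130
Inertial term = 1.75*81*0.295^2*(1-0.4) / (0.0014*0.4^3) = 82605.8
dP/L = 3162130 + 82605.8 = 3244740 Pa/m
dP = 3244740 * 2.3 / 1000 = 7463 kPa

7463 kPa


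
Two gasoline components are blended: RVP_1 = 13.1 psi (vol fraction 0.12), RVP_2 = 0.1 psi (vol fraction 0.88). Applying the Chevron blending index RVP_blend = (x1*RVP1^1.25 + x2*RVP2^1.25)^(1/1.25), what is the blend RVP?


Chevron index: RVP_blend = (sum xi*RVPi^1.25)^(1/1.25)
RVP^1.25 terms: 0.12 * 13.1^1.25 + 0.88 * 0.1^1.25 = 3.04017
RVP_blend = 3.04017^(1/1.25) = 2.434

2.434 psi


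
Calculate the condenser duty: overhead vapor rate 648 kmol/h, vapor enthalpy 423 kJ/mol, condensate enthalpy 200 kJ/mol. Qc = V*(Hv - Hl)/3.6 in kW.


Qc = 648 * (423 - 200) / 3.6 = 648 * 223 / 3.6 = 40140

40140 kW


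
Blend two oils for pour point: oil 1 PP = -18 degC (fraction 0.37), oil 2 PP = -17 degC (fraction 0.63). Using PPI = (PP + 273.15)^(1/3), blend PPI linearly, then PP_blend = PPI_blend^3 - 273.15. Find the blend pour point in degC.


PPI_1 = (-18 + 273.15)^(1/3) = 6.342569
PPI_2 = (-17 + 273.15)^(1/3) = 6.350844
PPI_blend = 0.37 * 6.342569 + 0.63 * 6.350844 = 6.347782
PP_blend = 6.347782^3 - 273.15 = 255.7797 - 273.15 = -17.37

-17.37 degC


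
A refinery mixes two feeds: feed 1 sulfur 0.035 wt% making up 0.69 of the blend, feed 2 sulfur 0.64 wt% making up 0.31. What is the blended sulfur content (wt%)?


Linear sulfur blending: S_blend = x1*S1 + x2*S2
Contribution 1: 0.69 * 0.035 = 0.02415 wt%
Contribution 2: 0.31 * 0.64 = 0.1984 wt%
S_blend = 0.02415 + 0.1984 = 0.22255

0.22255 wt%


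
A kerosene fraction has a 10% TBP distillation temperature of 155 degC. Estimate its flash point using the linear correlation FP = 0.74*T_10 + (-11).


FP = 0.74 * 155 + (-11) = 103.7

103.7 degC


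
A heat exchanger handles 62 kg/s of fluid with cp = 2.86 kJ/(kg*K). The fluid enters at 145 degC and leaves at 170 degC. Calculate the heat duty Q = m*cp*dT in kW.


Q = m_dot * cp * delta_T
delta_T = 170 - 145 = 25 K
Q = 62 * 2.86 * 25
= 177.32 * 25
= 4433 kW

4433 kW


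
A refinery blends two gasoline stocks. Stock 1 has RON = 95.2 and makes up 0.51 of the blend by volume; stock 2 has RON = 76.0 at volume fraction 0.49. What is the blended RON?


Linear blending: RON_blend = sum(vi * RONi)
Contribution 1: 0.51 * 95.2 = 48.552
Contribution 2: 0.49 * 76.0 = 37.24
RON_blend = 48.552 + 37.24 = 85.792

85.792


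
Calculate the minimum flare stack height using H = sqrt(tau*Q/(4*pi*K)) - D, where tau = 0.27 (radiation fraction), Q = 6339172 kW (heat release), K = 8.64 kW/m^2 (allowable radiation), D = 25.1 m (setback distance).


tau*Q/(4*pi*K) = 0.27 * 6339172 / (4 * pi * 8.64) = 15764.2
sqrt(15764.2) = 125.556
H = 125.556 - 25.1 = 100.5

100.5 m


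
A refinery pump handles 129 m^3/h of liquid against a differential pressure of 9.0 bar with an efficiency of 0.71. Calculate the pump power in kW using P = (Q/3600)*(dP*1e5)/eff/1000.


Q = 129 / 3600 = 0.0358333 m^3/s
P = 0.0358333 * (9.0 * 1e5) / 0.71 / 1000 = 45.42

45.42 kW


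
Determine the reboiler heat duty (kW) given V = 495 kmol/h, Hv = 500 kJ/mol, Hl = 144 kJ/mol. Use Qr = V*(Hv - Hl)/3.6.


Qr = 495 * (500 - 144) / 3.6 = 495 * 356 / 3.6 = 48950

48950 kW


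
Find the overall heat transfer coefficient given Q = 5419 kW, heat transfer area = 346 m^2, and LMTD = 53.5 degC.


From Q = U*A*LMTD, U = Q / (A * LMTD)
U = 5419 / (346 * 53.5) = 5419 / 18511 = 0.2927

0.2927 kW/(m^2*K)


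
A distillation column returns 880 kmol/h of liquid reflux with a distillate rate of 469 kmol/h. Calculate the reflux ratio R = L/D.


Reflux ratio definition: R = L / D (liquid returned / distillate withdrawn)
L = 880 kmol/h, D = 469 kmol/h
R = 880 / 469 = 1.876

1.876


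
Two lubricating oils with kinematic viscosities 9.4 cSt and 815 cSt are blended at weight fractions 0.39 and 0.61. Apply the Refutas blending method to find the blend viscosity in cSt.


Refutas method: VBN_i = 14.534*ln(ln(visc_i + 0.8)) + 10.975, blended linearly by mass fraction; since VBN is linear in VBI_i = ln(ln(visc_i + 0.8)) and the fractions sum to 1, blend VBI directly: visc = exp(exp(VBI_blend)) - 0.8
VBI_1 = ln(ln(9.4 + 0.8)) = 0.842596
VBI_2 = ln(ln(815 + 0.8)) = 1.90273
VBI_blend = 0.39 * 0.842596 + 0.61 * 1.90273 = 1.48928
visc_blend = exp(exp(1.48928)) - 0.8 = 83.46

83.46 cSt


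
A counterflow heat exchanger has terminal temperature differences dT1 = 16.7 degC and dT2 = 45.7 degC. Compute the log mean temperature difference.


LMTD = (dT1 - dT2) / ln(dT1/dT2)
= (16.7 - 45.7) / ln(16.7 / 45.7) = -29 / -1.00669 = 28.81

28.81 degC


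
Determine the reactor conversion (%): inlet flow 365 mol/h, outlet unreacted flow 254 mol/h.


X = (F_in - F_out) / F_in * 100
Moles reacted = 365 - 254 = 111
X = 111 / 365 * 100
= 0.3041 * 100
= 30.41 %

30.41 %


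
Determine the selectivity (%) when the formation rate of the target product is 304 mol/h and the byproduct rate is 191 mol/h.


Selectivity = desired / (desired + undesired) * 100
Total products = 304 + 191 = 495 mol/h
S = 304 / 495 * 100
= 0.6141 * 100
= 61.41 %

61.41 %


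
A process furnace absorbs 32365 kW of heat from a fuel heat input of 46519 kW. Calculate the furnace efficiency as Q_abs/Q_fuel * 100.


Furnace efficiency = Q_absorbed / Q_fuel * 100
= 32365 / 46519 * 100 = 69.57

69.57 %


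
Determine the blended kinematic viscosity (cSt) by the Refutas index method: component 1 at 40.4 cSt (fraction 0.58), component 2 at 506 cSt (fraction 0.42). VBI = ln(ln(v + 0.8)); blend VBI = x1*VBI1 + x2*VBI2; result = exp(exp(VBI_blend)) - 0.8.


Refutas method: VBN_i = 14.534*ln(ln(visc_i + 0.8)) + 10.975, blended linearly by mass fraction; since VBN is linear in VBI_i = ln(ln(visc_i + 0.8)) and the fractions sum to 1, blend VBI directly: visc = exp(exp(VBI_blend)) - 0.8
VBI_1 = ln(ln(40.4 + 0.8)) = 1.3133
VBI_2 = ln(ln(506 + 0.8)) = 1.82907
VBI_blend = 0.58 * 1.3133 + 0.42 * 1.82907 = 1.52992
visc_blend = exp(exp(1.52992)) - 0.8 = 100.5

100.5 cSt


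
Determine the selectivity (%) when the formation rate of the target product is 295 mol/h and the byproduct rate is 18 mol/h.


Selectivity = desired / (desired + undesired) * 100
Total products = 295 + 18 = 313 mol/h
S = 295 / 313 * 100
= 0.9425 * 100
= 94.25 %

94.25 %


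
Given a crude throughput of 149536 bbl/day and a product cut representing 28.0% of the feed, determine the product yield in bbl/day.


Crude throughput = 149536 bbl/day
Fraction yield = 28.0%
yield = throughput * fraction / 100
yield = 149536 * 28.0 / 100 = 41870.08

41870.08 bbl/day


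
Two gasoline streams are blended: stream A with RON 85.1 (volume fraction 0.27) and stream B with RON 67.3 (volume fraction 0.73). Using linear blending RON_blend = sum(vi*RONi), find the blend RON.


Linear blending: RON_blend = sum(vi * RONi)
Contribution 1: 0.27 * 85.1 = 22.977
Contribution 2: 0.73 * 67.3 = 49.129
RON_blend = 22.977 + 49.129 = 72.106

72.106


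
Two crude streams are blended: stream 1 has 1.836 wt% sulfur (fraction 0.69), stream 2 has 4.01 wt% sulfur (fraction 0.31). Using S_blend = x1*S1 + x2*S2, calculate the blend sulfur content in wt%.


Linear sulfur blending: S_blend = x1*S1 + x2*S2
Contribution 1: 0.69 * 1.836 = 1.26684 wt%
Contribution 2: 0.31 * 4.01 = 1.2431 wt%
S_blend = 1.26684 + 1.2431 = 2.50994

2.50994 wt%


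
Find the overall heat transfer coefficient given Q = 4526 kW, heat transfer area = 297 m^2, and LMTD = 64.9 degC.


From Q = U*A*LMTD, U = Q / (A * LMTD)
U = 4526 / (297 * 64.9) = 4526 / 19275.3 = 0.2348

0.2348 kW/(m^2*K)


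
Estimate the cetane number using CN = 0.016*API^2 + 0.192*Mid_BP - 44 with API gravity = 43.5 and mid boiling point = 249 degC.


CN = 0.016 * 43.5^2 + 0.192 * 249 - 44
CN = 30.276 + 47.808 - 44 = 34.084

34.084


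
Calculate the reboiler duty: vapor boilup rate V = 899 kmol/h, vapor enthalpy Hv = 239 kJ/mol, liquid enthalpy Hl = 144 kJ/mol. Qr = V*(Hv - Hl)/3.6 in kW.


Qr = 899 * (239 - 144) / 3.6 = 899 * 95 / 3.6 = 23720

23720 kW


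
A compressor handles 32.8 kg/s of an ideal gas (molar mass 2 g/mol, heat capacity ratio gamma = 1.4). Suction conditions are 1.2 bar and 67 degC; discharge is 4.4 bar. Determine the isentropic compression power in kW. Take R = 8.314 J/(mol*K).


Isentropic work: W = m*(gamma/(gamma-1))*(R*T1/MW)*((P2/P1)^((gamma-1)/gamma) - 1)
T1 = 67 + 273.15 = 340.15 K
Pressure ratio = 4.4 / 1.2 = 3.66667
Exponent = (1.4 - 1)/1.4 = 0.285714
(P2/P1)^exp - 1 = 3.66667^0.285714 - 1 = 0.449507
W = 32.8 * 1.4 / 0.4 * 8.314 * 340.15 / 2 * 0.449507 = 72970

72970 kW


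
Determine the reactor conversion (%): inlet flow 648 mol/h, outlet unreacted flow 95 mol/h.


X = (F_in - F_out) / F_in * 100
Moles reacted = 648 - 95 = 553
X = 553 / 648 * 100
= 0.8534 * 100
= 85.34 %

85.34 %


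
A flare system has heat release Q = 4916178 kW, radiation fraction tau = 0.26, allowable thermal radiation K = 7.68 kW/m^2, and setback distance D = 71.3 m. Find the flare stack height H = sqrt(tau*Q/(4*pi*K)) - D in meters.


tau*Q/(4*pi*K) = 0.26 * 4916178 / (4 * pi * 7.68) = 13244.3
sqrt(13244.3) = 115.084
H = 115.084 - 71.3 = 43.78

43.78 m


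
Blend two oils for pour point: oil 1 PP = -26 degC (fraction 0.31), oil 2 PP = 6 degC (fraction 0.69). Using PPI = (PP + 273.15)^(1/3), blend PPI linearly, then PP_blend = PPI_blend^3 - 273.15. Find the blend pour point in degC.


PPI_1 = (-26 + 273.15)^(1/3) = 6.275575
PPI_2 = (6 + 273.15)^(1/3) = 6.535506
PPI_blend = 0.31 * 6.275575 + 0.69 * 6.535506 = 6.454927
PP_blend = 6.454927^3 - 273.15 = 268.9515 - 273.15 = -4.2

-4.2 degC


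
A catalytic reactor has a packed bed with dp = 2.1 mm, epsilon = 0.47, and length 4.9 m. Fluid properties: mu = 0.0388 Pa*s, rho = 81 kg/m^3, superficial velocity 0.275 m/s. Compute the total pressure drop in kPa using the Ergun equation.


dp = 2.1 mm = 0.0021 m
Viscous term = 150*0.0388*0.275*(1-0.47)^2 / (0.0021^2*0.47^3) = 981918
Inertial term = 1.75*81*0.275^2*(1-0.47) / (0.0021*0.47^3) = 26058.6
dP/L = 981918 + 26058.6 = 1007980 Pa/m
dP = 1007980 * 4.9 / 1000 = 4939 kPa

4939 kPa


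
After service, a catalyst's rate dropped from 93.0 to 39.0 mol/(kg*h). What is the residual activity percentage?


Activity (%) = (rate_used / rate_fresh) * 100
rate_used = 39.0, rate_fresh = 93.0
= (39.0 / 93.0) * 100
= 0.4194 * 100 = 41.94

41.94 %


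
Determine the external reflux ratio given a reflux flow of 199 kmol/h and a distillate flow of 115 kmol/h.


Reflux ratio definition: R = L / D (liquid returned / distillate withdrawn)
L = 199 kmol/h, D = 115 kmol/h
R = 199 / 115 = 1.730

1.730


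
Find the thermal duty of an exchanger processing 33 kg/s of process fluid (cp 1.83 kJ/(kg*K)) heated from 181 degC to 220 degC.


Q = m_dot * cp * delta_T
delta_T = 220 - 181 = 39 K
Q = 33 * 1.83 * 39
= 60.39 * 39
= 2355.21 kW

2355.21 kW


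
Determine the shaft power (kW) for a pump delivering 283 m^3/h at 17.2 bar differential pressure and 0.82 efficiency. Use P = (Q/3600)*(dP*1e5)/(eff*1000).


Q = 283 / 3600 = 0.0786111 m^3/s
P = 0.0786111 * (17.2 * 1e5) / 0.82 / 1000 = 164.9

164.9 kW


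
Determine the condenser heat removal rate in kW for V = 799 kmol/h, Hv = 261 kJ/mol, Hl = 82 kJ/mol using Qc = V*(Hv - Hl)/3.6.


Qc = 799 * (261 - 82) / 3.6 = 799 * 179 / 3.6 = 39730

39730 kW


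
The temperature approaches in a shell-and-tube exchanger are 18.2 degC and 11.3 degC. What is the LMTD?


LMTD = (dT1 - dT2) / ln(dT1/dT2)
= (18.2 - 11.3) / ln(18.2 / 11.3) = 6.9 / 0.476619 = 14.48

14.48 degC


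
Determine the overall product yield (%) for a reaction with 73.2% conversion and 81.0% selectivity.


Overall yield = conversion (%) * selectivity (%) / 100
Conversion = 73.2%, Selectivity = 81.0%
Y = 73.2 * 81.0 / 100
= 59.292 %

59.292 %


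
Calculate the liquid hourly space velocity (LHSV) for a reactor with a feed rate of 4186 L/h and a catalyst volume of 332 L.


LHSV = volumetric feed rate / catalyst volume
= 4186 L/h / 332 L
= 12.61 h^-1

12.61 h^-1


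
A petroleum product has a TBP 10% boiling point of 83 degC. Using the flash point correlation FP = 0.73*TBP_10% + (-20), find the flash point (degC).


FP = 0.73 * 83 + (-20) = 40.59

40.59 degC


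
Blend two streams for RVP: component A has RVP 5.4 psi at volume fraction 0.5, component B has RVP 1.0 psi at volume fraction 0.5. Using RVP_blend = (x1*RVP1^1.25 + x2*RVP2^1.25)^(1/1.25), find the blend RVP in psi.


Chevron index: RVP_blend = (sum xi*RVPi^1.25)^(1/1.25)
RVP^1.25 terms: 0.5 * 5.4^1.25 + 0.5 * 1.0^1.25 = 4.61588
RVP_blend = 4.61588^(1/1.25) = 3.399

3.399 psi


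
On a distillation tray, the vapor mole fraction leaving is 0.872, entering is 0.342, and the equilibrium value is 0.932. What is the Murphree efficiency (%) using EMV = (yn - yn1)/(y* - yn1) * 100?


Murphree vapor efficiency: EMV = (y_n - y_(n-1)) / (y*_n - y_(n-1)) * 100
EMV = (0.872 - 0.342) / (0.932 - 0.342) * 100 = 0.53 / 0.59 * 100 = 89.83

89.83 %


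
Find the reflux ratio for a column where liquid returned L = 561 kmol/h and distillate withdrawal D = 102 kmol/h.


Reflux ratio definition: R = L / D (liquid returned / distillate withdrawn)
L = 561 kmol/h, D = 102 kmol/h
R = 561 / 102 = 5.500

5.500


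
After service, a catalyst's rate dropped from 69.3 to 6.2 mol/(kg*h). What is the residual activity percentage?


Activity (%) = (rate_used / rate_fresh) * 100
rate_used = 6.2, rate_fresh = 69.3
= (6.2 / 69.3) * 100
= 0.08947 * 100 = 8.947

8.947 %


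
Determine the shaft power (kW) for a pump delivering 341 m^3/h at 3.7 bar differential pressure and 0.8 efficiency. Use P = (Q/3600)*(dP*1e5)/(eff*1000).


Q = 341 / 3600 = 0.0947222 m^3/s
P = 0.0947222 * (3.7 * 1e5) / 0.8 / 1000 = 43.81

43.81 kW


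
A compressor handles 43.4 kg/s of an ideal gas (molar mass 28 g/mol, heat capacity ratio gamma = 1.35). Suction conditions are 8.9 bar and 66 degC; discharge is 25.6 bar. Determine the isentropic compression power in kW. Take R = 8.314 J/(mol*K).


Isentropic work: W = m*(gamma/(gamma-1))*(R*T1/MW)*((P2/P1)^((gamma-1)/gamma) - 1)
T1 = 66 + 273.15 = 339.15 K
Pressure ratio = 25.6 / 8.9 = 2.8764
Exponent = (1.35 - 1)/1.35 = 0.259259
(P2/P1)^exp - 1 = 2.8764^0.259259 - 1 = 0.315106
W = 43.4 * 1.35 / 0.35 * 8.314 * 339.15 / 28 * 0.315106 = 5312

5312 kW


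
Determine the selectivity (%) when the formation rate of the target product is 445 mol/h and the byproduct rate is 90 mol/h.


Selectivity = desired / (desired + undesired) * 100
Total products = 445 + 90 = 535 mol/h
S = 445 / 535 * 100
= 0.8318 * 100
= 83.18 %

83.18 %


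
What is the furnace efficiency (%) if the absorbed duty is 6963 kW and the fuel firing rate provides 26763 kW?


Furnace efficiency = Q_absorbed / Q_fuel * 100
= 6963 / 26763 * 100 = 26.02

26.02 %


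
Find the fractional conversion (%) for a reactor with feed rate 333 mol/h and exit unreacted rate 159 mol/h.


X = (F_in - F_out) / F_in * 100
Moles reacted = 333 - 159 = 174
X = 174 / 333 * 100
= 0.5225 * 100
= 52.25 %

52.25 %


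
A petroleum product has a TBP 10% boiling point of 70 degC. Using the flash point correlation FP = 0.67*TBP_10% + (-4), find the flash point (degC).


FP = 0.67 * 70 + (-4) = 42.9

42.9 degC


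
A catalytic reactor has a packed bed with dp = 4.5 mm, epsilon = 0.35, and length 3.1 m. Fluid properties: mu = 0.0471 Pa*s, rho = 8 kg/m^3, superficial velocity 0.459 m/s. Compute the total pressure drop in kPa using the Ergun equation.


dp = 4.5 mm = 0.0045 m
Viscous term = 150*0.0471*0.459*(1-0.35)^2 / (0.0045^2*0.35^3) = 1578060
Inertial term = 1.75*8*0.459^2*(1-0.35) / (0.0045*0.35^3) = 9936.88
dP/L = 1578060 + 9936.88 = 1588000 Pa/m
dP = 1588000 * 3.1 / 1000 = 4923 kPa

4923 kPa


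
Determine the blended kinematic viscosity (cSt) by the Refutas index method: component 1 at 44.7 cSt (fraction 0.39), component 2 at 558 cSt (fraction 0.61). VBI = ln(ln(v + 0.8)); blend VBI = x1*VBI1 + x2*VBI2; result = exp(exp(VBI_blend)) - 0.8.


Refutas method: VBN_i = 14.534*ln(ln(visc_i + 0.8)) + 10.975, blended linearly by mass fraction; since VBN is linear in VBI_i = ln(ln(visc_i + 0.8)) and the fractions sum to 1, blend VBI directly: visc = exp(exp(VBI_blend)) - 0.8
VBI_1 = ln(ln(44.7 + 0.8)) = 1.33965
VBI_2 = ln(ln(558 + 0.8)) = 1.84464
VBI_blend = 0.39 * 1.33965 + 0.61 * 1.84464 = 1.64769
visc_blend = exp(exp(1.64769)) - 0.8 = 179.6

179.6 cSt


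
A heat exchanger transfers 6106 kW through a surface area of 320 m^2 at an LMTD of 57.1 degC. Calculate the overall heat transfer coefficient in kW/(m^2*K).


From Q = U*A*LMTD, U = Q / (A * LMTD)
U = 6106 / (320 * 57.1) = 6106 / 18272 = 0.3342

0.3342 kW/(m^2*K)


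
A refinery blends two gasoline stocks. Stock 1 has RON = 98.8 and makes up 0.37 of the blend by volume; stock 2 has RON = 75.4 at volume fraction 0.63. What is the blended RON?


Linear blending: RON_blend = sum(vi * RONi)
Contribution 1: 0.37 * 98.8 = 36.556
Contribution 2: 0.63 * 75.4 = 47.502
RON_blend = 36.556 + 47.502 = 84.058

84.058


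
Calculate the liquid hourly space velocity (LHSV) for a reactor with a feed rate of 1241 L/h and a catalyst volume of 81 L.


LHSV = volumetric feed rate / catalyst volume
= 1241 L/h / 81 L
= 15.32 h^-1

15.32 h^-1


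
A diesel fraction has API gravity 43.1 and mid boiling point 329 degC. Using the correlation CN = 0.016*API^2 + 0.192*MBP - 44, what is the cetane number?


CN = 0.016 * 43.1^2 + 0.192 * 329 - 44
CN = 29.72176 + 63.168 - 44 = 48.88976

48.88976


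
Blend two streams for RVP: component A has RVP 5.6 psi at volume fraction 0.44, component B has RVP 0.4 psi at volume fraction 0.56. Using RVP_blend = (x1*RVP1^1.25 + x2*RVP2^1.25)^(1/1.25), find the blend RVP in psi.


Chevron index: RVP_blend = (sum xi*RVPi^1.25)^(1/1.25)
RVP^1.25 terms: 0.44 * 5.6^1.25 + 0.56 * 0.4^1.25 = 3.96856
RVP_blend = 3.96856^(1/1.25) = 3.012

3.012 psi


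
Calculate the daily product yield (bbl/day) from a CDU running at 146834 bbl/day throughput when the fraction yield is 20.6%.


Crude throughput = 146834 bbl/day
Fraction yield = 20.6%
yield = throughput * fraction / 100
yield = 146834 * 20.6 / 100 = 30247.804

30247.804 bbl/day


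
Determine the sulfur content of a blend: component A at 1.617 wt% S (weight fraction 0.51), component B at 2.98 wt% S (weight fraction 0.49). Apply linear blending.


Linear sulfur blending: S_blend = x1*S1 + x2*S2
Contribution 1: 0.51 * 1.617 = 0.82467 wt%
Contribution 2: 0.49 * 2.98 = 1.4602 wt%
S_blend = 0.82467 + 1.4602 = 2.28487

2.28487 wt%


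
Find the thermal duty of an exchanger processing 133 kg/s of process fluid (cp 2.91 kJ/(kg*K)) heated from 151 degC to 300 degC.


Q = m_dot * cp * delta_T
delta_T = 300 - 151 = 149 K
Q = 133 * 2.91 * 149
= 387.03 * 149
= 57667.47 kW

57667.47 kW


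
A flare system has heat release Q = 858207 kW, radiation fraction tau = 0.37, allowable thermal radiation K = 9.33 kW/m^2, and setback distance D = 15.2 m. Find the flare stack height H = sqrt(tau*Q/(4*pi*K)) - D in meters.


tau*Q/(4*pi*K) = 0.37 * 858207 / (4 * pi * 9.33) = 2708.33
sqrt(2708.33) = 52.0416
H = 52.0416 - 15.2 = 36.84

36.84 m


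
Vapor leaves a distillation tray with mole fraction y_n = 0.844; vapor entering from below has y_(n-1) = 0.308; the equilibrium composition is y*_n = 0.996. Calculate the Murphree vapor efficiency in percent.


Murphree vapor efficiency: EMV = (y_n - y_(n-1)) / (y*_n - y_(n-1)) * 100
EMV = (0.844 - 0.308) / (0.996 - 0.308) * 100 = 0.536 / 0.688 * 100 = 77.91

77.91 %


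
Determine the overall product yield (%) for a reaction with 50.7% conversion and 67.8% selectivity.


Overall yield = conversion (%) * selectivity (%) / 100
Conversion = 50.7%, Selectivity = 67.8%
Y = 50.7 * 67.8 / 100
= 34.3746 %

34.3746 %


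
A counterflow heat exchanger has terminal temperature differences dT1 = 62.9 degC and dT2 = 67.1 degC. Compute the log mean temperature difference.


LMTD = (dT1 - dT2) / ln(dT1/dT2)
= (62.9 - 67.1) / ln(62.9 / 67.1) = -4.2 / -0.0646379 = 64.98

64.98 degC


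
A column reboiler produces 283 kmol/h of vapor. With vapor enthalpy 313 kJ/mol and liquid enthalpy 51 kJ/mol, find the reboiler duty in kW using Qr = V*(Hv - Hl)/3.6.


Qr = 283 * (313 - 51) / 3.6 = 283 * 262 / 3.6 = 20600

20600 kW


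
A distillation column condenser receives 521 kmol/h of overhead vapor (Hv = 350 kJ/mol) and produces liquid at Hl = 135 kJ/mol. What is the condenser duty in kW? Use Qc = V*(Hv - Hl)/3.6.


Qc = 521 * (350 - 135) / 3.6 = 521 * 215 / 3.6 = 31120

31120 kW


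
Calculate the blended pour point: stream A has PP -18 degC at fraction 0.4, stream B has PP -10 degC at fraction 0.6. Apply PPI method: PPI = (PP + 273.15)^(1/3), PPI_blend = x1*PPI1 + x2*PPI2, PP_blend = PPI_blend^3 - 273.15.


PPI_1 = (-18 + 273.15)^(1/3) = 6.342569
PPI_2 = (-10 + 273.15)^(1/3) = 6.408176
PPI_blend = 0.4 * 6.342569 + 0.6 * 6.408176 = 6.381933
PP_blend = 6.381933^3 - 273.15 = 259.9302 - 273.15 = -13.22

-13.22 degC


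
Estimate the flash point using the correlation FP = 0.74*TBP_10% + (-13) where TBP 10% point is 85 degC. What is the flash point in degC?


FP = 0.74 * 85 + (-13) = 49.9

49.9 degC


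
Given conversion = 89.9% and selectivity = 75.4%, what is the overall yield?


Overall yield = conversion (%) * selectivity (%) / 100
Conversion = 89.9%, Selectivity = 75.4%
Y = 89.9 * 75.4 / 100
= 67.7846 %

67.7846 %


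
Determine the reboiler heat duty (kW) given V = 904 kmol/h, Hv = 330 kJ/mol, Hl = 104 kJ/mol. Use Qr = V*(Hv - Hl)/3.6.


Qr = 904 * (330 - 104) / 3.6 = 904 * 226 / 3.6 = 56750

56750 kW


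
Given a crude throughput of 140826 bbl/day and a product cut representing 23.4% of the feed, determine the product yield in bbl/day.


Crude throughput = 140826 bbl/day
Fraction yield = 23.4%
yield = throughput * fraction / 100
yield = 140826 * 23.4 / 100 = 32953.284

32953.284 bbl/day


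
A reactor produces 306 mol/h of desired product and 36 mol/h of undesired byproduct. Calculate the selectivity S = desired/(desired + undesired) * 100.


Selectivity = desired / (desired + undesired) * 100
Total products = 306 + 36 = 342 mol/h
S = 306 / 342 * 100
= 0.8947 * 100
= 89.47 %

89.47 %


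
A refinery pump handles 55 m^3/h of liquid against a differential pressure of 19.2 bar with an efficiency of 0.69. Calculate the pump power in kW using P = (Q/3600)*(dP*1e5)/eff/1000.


Q = 55 / 3600 = 0.0152778 m^3/s
P = 0.0152778 * (19.2 * 1e5) / 0.69 / 1000 = 42.51

42.51 kW


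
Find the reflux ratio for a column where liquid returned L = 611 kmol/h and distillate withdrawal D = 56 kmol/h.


Reflux ratio definition: R = L / D (liquid returned / distillate withdrawn)
L = 611 kmol/h, D = 56 kmol/h
R = 611 / 56 = 10.91

10.91


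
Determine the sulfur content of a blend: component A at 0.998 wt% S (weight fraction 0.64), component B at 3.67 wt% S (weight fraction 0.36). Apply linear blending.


Linear sulfur blending: S_blend = x1*S1 + x2*S2
Contribution 1: 0.64 * 0.998 = 0.63872 wt%
Contribution 2: 0.36 * 3.67 = 1.3212 wt%
S_blend = 0.63872 + 1.3212 = 1.95992

1.95992 wt%


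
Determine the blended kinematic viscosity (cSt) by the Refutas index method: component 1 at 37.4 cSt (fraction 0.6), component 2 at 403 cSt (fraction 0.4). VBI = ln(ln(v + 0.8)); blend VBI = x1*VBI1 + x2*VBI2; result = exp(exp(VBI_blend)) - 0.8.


Refutas method: VBN_i = 14.534*ln(ln(visc_i + 0.8)) + 10.975, blended linearly by mass fraction; since VBN is linear in VBI_i = ln(ln(visc_i + 0.8)) and the fractions sum to 1, blend VBI directly: visc = exp(exp(VBI_blend)) - 0.8
VBI_1 = ln(ln(37.4 + 0.8)) = 1.29276
VBI_2 = ln(ln(403 + 0.8)) = 1.79191
VBI_blend = 0.6 * 1.29276 + 0.4 * 1.79191 = 1.49242
visc_blend = exp(exp(1.49242)) - 0.8 = 84.64

84.64 cSt


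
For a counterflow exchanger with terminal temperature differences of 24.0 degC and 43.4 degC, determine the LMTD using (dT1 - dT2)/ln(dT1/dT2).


LMTD = (dT1 - dT2) / ln(dT1/dT2)
= (24.0 - 43.4) / ln(24.0 / 43.4) = -19.4 / -0.592406 = 32.75

32.75 degC


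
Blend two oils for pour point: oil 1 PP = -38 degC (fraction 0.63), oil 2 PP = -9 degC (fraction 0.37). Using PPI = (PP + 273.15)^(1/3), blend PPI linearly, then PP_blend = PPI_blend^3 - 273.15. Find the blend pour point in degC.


PPI_1 = (-38 + 273.15)^(1/3) = 6.172318
PPI_2 = (-9 + 273.15)^(1/3) = 6.416283
PPI_blend = 0.63 * 6.172318 + 0.37 * 6.416283 = 6.262585
PP_blend = 6.262585^3 - 273.15 = 245.6184 - 273.15 = -27.53

-27.53 degC


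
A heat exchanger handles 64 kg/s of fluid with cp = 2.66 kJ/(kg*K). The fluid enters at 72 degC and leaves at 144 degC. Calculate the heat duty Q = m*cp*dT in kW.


Q = m_dot * cp * delta_T
delta_T = 144 - 72 = 72 K
Q = 64 * 2.66 * 72
= 170.24 * 72
= 12257.28 kW

12257.28 kW
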